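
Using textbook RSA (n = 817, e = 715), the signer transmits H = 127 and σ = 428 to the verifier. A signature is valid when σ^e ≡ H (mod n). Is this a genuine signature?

genuine

σ^715 mod 817 = 127
127 = H, so the signature checks out.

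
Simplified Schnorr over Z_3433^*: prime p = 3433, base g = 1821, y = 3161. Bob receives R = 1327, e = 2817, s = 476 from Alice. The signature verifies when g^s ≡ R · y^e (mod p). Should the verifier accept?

g^s mod p:
1821^2 = 3316041 ≡ 3196
1821^4 ≡ 3196^2 = 10214416 ≡ 1241
1821^8 ≡ 1241^2 = 1540081 ≡ 2097
1821^16 ≡ 2097^2 = 4397409 ≡ 3169
1821^32 ≡ 3169^2 = 10042561 ≡ 1036
1821^64 ≡ 1036^2 = 1073296 ≡ 2200
1821^128 ≡ 2200^2 = 4840000 ≡ 2903
1821^256 ≡ 2903^2 = 8427409 ≡ 2827
476 = 256 + 128 + 64 + 16 + 8 + 4, so 1821^476 ≡ 2827·2903·2200·3169·2097·1241 ≡ 485 (mod 3433)
R · y^e mod p:
3161^2 = 9991921 ≡ 1891
3161^4 ≡ 1891^2 = 3575881 ≡ 2128
3161^8 ≡ 2128^2 = 4528384 ≡ 257
3161^16 ≡ 257^2 = 66049 ≡ 822
3161^32 ≡ 822^2 = 675684 ≡ 2816
3161^64 ≡ 2816^2 = 7929856 ≡ 3059
3161^128 ≡ 3059^2 = 9357481 ≡ 2556
3161^256 ≡ 2556^2 = 6533136 ≡ 137
3161^512 ≡ 137^2 = 18769 ≡ 1604
3161^1024 ≡ 1604^2 = 2572816 ≡ 1499
3161^2048 ≡ 1499^2 = 2247001 ≡ 1819
2817 = 2048 + 512 + 256 + 1, so 3161^2817 ≡ 1819·1604·137·3161 ≡ 2189 (mod 3433)
1327·2189 = 2904803 ≡ 485 (mod 3433)
485 ≡ 485 (mod 3433); signature holds.

accept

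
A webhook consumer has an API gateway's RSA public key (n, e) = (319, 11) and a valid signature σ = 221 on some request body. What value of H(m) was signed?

309

σ^2 ≡ 221^2 = 48841 ≡ 34
σ^4 ≡ 34^2 = 1156 ≡ 199
σ^8 ≡ 199^2 = 39601 ≡ 45
11 = 8 + 2 + 1, so σ^11 ≡ 45·34·221 ≡ 309 (mod 319)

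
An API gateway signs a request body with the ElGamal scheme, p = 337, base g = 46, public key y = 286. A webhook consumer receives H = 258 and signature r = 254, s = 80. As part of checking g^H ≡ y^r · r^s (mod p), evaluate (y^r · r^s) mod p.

Squares mod 337: 286^1≡286, 286^2≡242, 286^4≡263, 286^8≡84, 286^16≡316, 286^32≡104, 286^64≡32, 286^128≡13
254 = 128 + 64 + 32 + 16 + 8 + 4 + 2, so 286^254 ≡ 13·32·104·316·84·263·242 ≡ 94 (mod 337)
Squares mod 337: 254^1≡254, 254^2≡149, 254^4≡296, 254^8≡333, 254^16≡16, 254^32≡256, 254^64≡158
80 = 64 + 16, so 254^80 ≡ 158·16 ≡ 169 (mod 337)
y^r · r^s ≡ 94·169 = 15886 ≡ 47 (mod 337)

47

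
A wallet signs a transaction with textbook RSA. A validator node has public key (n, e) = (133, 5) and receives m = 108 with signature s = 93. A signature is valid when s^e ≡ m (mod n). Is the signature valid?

invalid

s^2 ≡ 93^2 = 8649 ≡ 4
s^4 ≡ 4^2 = 16
5 = 4 + 1, so s^5 ≡ 16·93 ≡ 25 (mod 133)
The recovered value 25 does not match the digest 108.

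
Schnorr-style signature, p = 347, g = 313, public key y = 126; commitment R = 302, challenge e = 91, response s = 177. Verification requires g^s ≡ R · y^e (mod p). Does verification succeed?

g^s mod p:
313^2 = 97969 ≡ 115
313^4 ≡ 115^2 = 13225 ≡ 39
313^8 ≡ 39^2 = 1521 ≡ 133
313^16 ≡ 133^2 = 17689 ≡ 339
313^32 ≡ 339^2 = 114921 ≡ 64
313^64 ≡ 64^2 = 4096 ≡ 279
313^128 ≡ 279^2 = 77841 ≡ 113
177 = 128 + 32 + 16 + 1, so 313^177 ≡ 113·64·339·313 ≡ 308 (mod 347)
R · y^e mod p:
126^2 = 15876 ≡ 261
126^4 ≡ 261^2 = 68121 ≡ 109
126^8 ≡ 109^2 = 11881 ≡ 83
126^16 ≡ 83^2 = 6889 ≡ 296
126^32 ≡ 296^2 = 87616 ≡ 172
126^64 ≡ 172^2 = 29584 ≡ 89
91 = 64 + 16 + 8 + 2 + 1, so 126^91 ≡ 89·296·83·261·126 ≡ 33 (mod 347)
302·33 = 9966 ≡ 250 (mod 347)
308 ≠ 250; the check fails.

fails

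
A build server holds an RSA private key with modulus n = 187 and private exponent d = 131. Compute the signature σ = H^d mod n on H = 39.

Squares mod 187: H^1≡39, H^2≡25, H^4≡64, H^8≡169, H^16≡137, H^32≡69, H^64≡86, H^128≡103
131 = 128 + 2 + 1, so H^131 ≡ 103·25·39 ≡ 6 (mod 187)

6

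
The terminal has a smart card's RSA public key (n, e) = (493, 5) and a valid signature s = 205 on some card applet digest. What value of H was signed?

409

s^5 mod 493 = 409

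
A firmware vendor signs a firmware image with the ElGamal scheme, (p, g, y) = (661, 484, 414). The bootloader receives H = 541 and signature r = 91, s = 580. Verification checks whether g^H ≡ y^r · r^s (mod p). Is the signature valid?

Left side g^H mod p:
484^2 = 234256 ≡ 262
484^4 ≡ 262^2 = 68644 ≡ 561
484^8 ≡ 561^2 = 314721 ≡ 85
484^16 ≡ 85^2 = 7225 ≡ 615
484^32 ≡ 615^2 = 378225 ≡ 133
484^64 ≡ 133^2 = 17689 ≡ 503
484^128 ≡ 503^2 = 253009 ≡ 507
484^256 ≡ 507^2 = 257049 ≡ 581
484^512 ≡ 581^2 = 337561 ≡ 451
541 = 512 + 16 + 8 + 4 + 1, so 484^541 ≡ 451·615·85·561·484 ≡ 205 (mod 661)
Right side y^r · r^s mod p:
414^2 = 171396 ≡ 197
414^4 ≡ 197^2 = 38809 ≡ 471
414^8 ≡ 471^2 = 221841 ≡ 406
414^16 ≡ 406^2 = 164836 ≡ 247
414^32 ≡ 247^2 = 61009 ≡ 197
414^64 ≡ 197^2 = 38809 ≡ 471
91 = 64 + 16 + 8 + 2 + 1, so 414^91 ≡ 471·247·406·197·414 ≡ 414 (mod 661)
91^2 = 8281 ≡ 349
91^4 ≡ 349^2 = 121801 ≡ 177
91^8 ≡ 177^2 = 31329 ≡ 262
91^16 ≡ 262^2 = 68644 ≡ 561
91^32 ≡ 561^2 = 314721 ≡ 85
91^64 ≡ 85^2 = 7225 ≡ 615
91^128 ≡ 615^2 = 378225 ≡ 133
91^256 ≡ 133^2 = 17689 ≡ 503
91^512 ≡ 503^2 = 253009 ≡ 507
580 = 512 + 64 + 4, so 91^580 ≡ 507·615·177 ≡ 612 (mod 661)
414·612 = 253368 ≡ 205 (mod 661)
205 ≡ 205 (mod 661), so the signature is genuine.

valid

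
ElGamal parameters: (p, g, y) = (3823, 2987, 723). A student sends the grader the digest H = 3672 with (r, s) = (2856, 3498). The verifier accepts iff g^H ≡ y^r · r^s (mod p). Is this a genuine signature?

Left side g^H mod p:
2987^3672 mod 3823 = 609
Right side y^r · r^s mod p:
723^2856 mod 3823 = 352
2856^3498 mod 3823 = 3064
352·3064 = 1078528 ≡ 442 (mod 3823)
609 ≠ 442, so verification fails.

forged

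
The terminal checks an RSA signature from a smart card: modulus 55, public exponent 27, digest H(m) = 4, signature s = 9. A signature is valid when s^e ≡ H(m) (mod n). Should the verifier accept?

accept

s^27 mod 55 = 4
s^27 mod 55 = 4 matches H(m).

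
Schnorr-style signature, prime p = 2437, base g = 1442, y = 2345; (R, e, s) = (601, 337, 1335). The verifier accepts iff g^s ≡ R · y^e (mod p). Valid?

g^s mod p:
1442^2 = 2079364 ≡ 603
1442^4 ≡ 603^2 = 363609 ≡ 496
1442^8 ≡ 496^2 = 246016 ≡ 2316
1442^16 ≡ 2316^2 = 5363856 ≡ 19
1442^32 ≡ 19^2 = 361
1442^64 ≡ 361^2 = 130321 ≡ 1160
1442^128 ≡ 1160^2 = 1345600 ≡ 376
1442^256 ≡ 376^2 = 141376 ≡ 30
1442^512 ≡ 30^2 = 900
1442^1024 ≡ 900^2 = 810000 ≡ 916
1335 = 1024 + 256 + 32 + 16 + 4 + 2 + 1, so 1442^1335 ≡ 916·30·361·19·496·603·1442 ≡ 929 (mod 2437)
R · y^e mod p:
2345^2 = 5499025 ≡ 1153
2345^4 ≡ 1153^2 = 1329409 ≡ 1244
2345^8 ≡ 1244^2 = 1547536 ≡ 41
2345^16 ≡ 41^2 = 1681
2345^32 ≡ 1681^2 = 2825761 ≡ 1278
2345^64 ≡ 1278^2 = 1633284 ≡ 494
2345^128 ≡ 494^2 = 244036 ≡ 336
2345^256 ≡ 336^2 = 112896 ≡ 794
337 = 256 + 64 + 16 + 1, so 2345^337 ≡ 794·494·1681·2345 ≡ 1606 (mod 2437)
601·1606 = 965206 ≡ 154 (mod 2437)
929 ≠ 154; the check fails.

no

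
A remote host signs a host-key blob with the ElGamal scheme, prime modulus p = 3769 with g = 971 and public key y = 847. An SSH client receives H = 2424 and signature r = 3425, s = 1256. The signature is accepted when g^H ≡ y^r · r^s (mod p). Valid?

no

Left side g^H mod p:
Squares mod 3769: 971^1≡971, 971^2≡591, 971^4≡2533, 971^8≡1251, 971^16≡866, 971^32≡3694, 971^64≡1856, 971^128≡3639, 971^256≡1824, 971^512≡2718, 971^1024≡284, 971^2048≡1507
2424 = 2048 + 256 + 64 + 32 + 16 + 8, so 971^2424 ≡ 1507·1824·1856·3694·866·1251 ≡ 3476 (mod 3769)
Right side y^r · r^s mod p:
Squares mod 3769: 847^1≡847, 847^2≡1299, 847^4≡2658, 847^8≡1858, 847^16≡3529, 847^32≡1065, 847^64≡3525, 847^128≡3001, 847^256≡1860, 847^512≡3427, 847^1024≡125, 847^2048≡549
3425 = 2048 + 1024 + 256 + 64 + 32 + 1, so 847^3425 ≡ 549·125·1860·3525·1065·847 ≡ 1285 (mod 3769)
Squares mod 3769: 3425^1≡3425, 3425^2≡1497, 3425^4≡2223, 3425^8≡570, 3425^16≡766, 3425^32≡2561, 3425^64≡661, 3425^128≡3486, 3425^256≡940, 3425^512≡1654, 3425^1024≡3191
1256 = 1024 + 128 + 64 + 32 + 8, so 3425^1256 ≡ 3191·3486·661·2561·570 ≡ 1 (mod 3769)
1285·1 = 1285 ≡ 1285 (mod 3769)
3476 ≠ 1285, so verification fails.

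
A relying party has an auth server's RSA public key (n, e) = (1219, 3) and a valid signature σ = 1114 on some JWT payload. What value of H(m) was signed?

σ^3 mod 1219 = 425

425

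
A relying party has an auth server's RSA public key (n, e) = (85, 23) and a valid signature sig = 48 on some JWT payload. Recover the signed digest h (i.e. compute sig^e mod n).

57

sig^23 mod 85 = 57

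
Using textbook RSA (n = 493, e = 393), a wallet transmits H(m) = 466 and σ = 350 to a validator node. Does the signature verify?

verifies

σ^393 mod 493 = 466
466 = H(m), so the signature checks out.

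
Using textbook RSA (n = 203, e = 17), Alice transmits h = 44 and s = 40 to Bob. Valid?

s^2 ≡ 40^2 = 1600 ≡ 179
s^4 ≡ 179^2 = 32041 ≡ 170
s^8 ≡ 170^2 = 28900 ≡ 74
s^16 ≡ 74^2 = 5476 ≡ 198
17 = 16 + 1, so s^17 ≡ 198·40 ≡ 3 (mod 203)
3 ≠ 44, so verification fails.

no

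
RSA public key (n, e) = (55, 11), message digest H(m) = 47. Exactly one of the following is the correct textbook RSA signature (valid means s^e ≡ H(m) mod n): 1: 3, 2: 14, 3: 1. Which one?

Candidate 1: Squares mod 55: 3^1≡3, 3^2≡9, 3^4≡26, 3^8≡16; 11 = 8 + 2 + 1, so 3^11 ≡ 16·9·3 ≡ 47 (mod 55)
  → matches H(m) = 47
Candidate 2: Squares mod 55: 14^1≡14, 14^2≡31, 14^4≡26, 14^8≡16; 11 = 8 + 2 + 1, so 14^11 ≡ 16·31·14 ≡ 14 (mod 55)
Candidate 3: Squares mod 55: 1^1≡1, 1^2≡1, 1^4≡1, 1^8≡1; 11 = 8 + 2 + 1, so 1^11 ≡ 1·1·1 ≡ 1 (mod 55)

1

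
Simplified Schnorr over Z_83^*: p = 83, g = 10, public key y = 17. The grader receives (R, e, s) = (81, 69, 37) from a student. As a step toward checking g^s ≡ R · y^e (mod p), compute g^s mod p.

10^2 = 100 ≡ 17
10^4 ≡ 17^2 = 289 ≡ 40
10^8 ≡ 40^2 = 1600 ≡ 23
10^16 ≡ 23^2 = 529 ≡ 31
10^32 ≡ 31^2 = 961 ≡ 48
37 = 32 + 4 + 1, so 10^37 ≡ 48·40·10 ≡ 27 (mod 83)

27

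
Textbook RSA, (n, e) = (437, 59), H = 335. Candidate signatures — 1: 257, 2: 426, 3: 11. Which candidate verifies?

Candidate 1: Squares mod 437: 257^1≡257, 257^2≡62, 257^4≡348, 257^8≡55, 257^16≡403, 257^32≡282; 59 = 32 + 16 + 8 + 2 + 1, so 257^59 ≡ 282·403·55·62·257 ≡ 3 (mod 437)
Candidate 2: Squares mod 437: 426^1≡426, 426^2≡121, 426^4≡220, 426^8≡330, 426^16≡87, 426^32≡140; 59 = 32 + 16 + 8 + 2 + 1, so 426^59 ≡ 140·87·330·121·426 ≡ 335 (mod 437)
  → matches H = 335
Candidate 3: Squares mod 437: 11^1≡11, 11^2≡121, 11^4≡220, 11^8≡330, 11^16≡87, 11^32≡140; 59 = 32 + 16 + 8 + 2 + 1, so 11^59 ≡ 140·87·330·121·11 ≡ 102 (mod 437)

2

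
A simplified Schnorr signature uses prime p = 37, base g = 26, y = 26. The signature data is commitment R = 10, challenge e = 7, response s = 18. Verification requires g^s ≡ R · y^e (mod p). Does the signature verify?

verifies

g^s mod p:
26^2 = 676 ≡ 10
26^4 ≡ 10^2 = 100 ≡ 26
26^8 ≡ 26^2 = 676 ≡ 10
26^16 ≡ 10^2 = 100 ≡ 26
18 = 16 + 2, so 26^18 ≡ 26·10 ≡ 1 (mod 37)
R · y^e mod p:
26^2 = 676 ≡ 10
26^4 ≡ 10^2 = 100 ≡ 26
7 = 4 + 2 + 1, so 26^7 ≡ 26·10·26 ≡ 26 (mod 37)
10·26 = 260 ≡ 1 (mod 37)
1 ≡ 1 (mod 37); signature holds.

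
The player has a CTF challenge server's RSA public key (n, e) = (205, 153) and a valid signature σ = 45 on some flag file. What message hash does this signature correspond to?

σ^153 mod 205 = 105

105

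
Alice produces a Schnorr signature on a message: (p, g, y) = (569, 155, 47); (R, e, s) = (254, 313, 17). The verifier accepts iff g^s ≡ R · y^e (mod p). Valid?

yes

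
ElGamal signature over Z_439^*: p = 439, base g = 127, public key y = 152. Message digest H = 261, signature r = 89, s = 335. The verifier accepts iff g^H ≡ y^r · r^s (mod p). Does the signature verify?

Left side g^H mod p:
Squares mod 439: 127^1≡127, 127^2≡325, 127^4≡265, 127^8≡424, 127^16≡225, 127^32≡140, 127^64≡284, 127^128≡319, 127^256≡352
261 = 256 + 4 + 1, so 127^261 ≡ 352·265·127 ≡ 145 (mod 439)
Right side y^r · r^s mod p:
Squares mod 439: 152^1≡152, 152^2≡276, 152^4≡229, 152^8≡200, 152^16≡51, 152^32≡406, 152^64≡211
89 = 64 + 16 + 8 + 1, so 152^89 ≡ 211·51·200·152 ≡ 380 (mod 439)
Squares mod 439: 89^1≡89, 89^2≡19, 89^4≡361, 89^8≡377, 89^16≡332, 89^32≡35, 89^64≡347, 89^128≡123, 89^256≡203
335 = 256 + 64 + 8 + 4 + 2 + 1, so 89^335 ≡ 203·347·377·361·19·89 ≡ 296 (mod 439)
380·296 = 112480 ≡ 96 (mod 439)
145 ≠ 96, so verification fails.

does not verify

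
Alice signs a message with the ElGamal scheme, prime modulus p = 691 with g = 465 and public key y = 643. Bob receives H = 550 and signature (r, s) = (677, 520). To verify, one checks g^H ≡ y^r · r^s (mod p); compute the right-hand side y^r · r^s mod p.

274

643^2 = 413449 ≡ 231
643^4 ≡ 231^2 = 53361 ≡ 154
643^8 ≡ 154^2 = 23716 ≡ 222
643^16 ≡ 222^2 = 49284 ≡ 223
643^32 ≡ 223^2 = 49729 ≡ 668
643^64 ≡ 668^2 = 446224 ≡ 529
643^128 ≡ 529^2 = 279841 ≡ 677
643^256 ≡ 677^2 = 458329 ≡ 196
643^512 ≡ 196^2 = 38416 ≡ 411
677 = 512 + 128 + 32 + 4 + 1, so 643^677 ≡ 411·677·668·154·643 ≡ 130 (mod 691)
677^2 = 458329 ≡ 196
677^4 ≡ 196^2 = 38416 ≡ 411
677^8 ≡ 411^2 = 168921 ≡ 317
677^16 ≡ 317^2 = 100489 ≡ 294
677^32 ≡ 294^2 = 86436 ≡ 61
677^64 ≡ 61^2 = 3721 ≡ 266
677^128 ≡ 266^2 = 70756 ≡ 274
677^256 ≡ 274^2 = 75076 ≡ 448
677^512 ≡ 448^2 = 200704 ≡ 314
520 = 512 + 8, so 677^520 ≡ 314·317 ≡ 34 (mod 691)
y^r · r^s ≡ 130·34 = 4420 ≡ 274 (mod 691)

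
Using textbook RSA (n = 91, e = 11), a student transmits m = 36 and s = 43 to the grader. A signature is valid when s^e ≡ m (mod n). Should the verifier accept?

s^11 mod 91 = 36
Since 36 equals the digest 36, verification succeeds.

accept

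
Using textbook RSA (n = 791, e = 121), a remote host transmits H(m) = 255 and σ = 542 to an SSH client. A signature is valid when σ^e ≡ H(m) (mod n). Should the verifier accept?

σ^2 ≡ 542^2 = 293764 ≡ 303
σ^4 ≡ 303^2 = 91809 ≡ 53
σ^8 ≡ 53^2 = 2809 ≡ 436
σ^16 ≡ 436^2 = 190096 ≡ 256
σ^32 ≡ 256^2 = 65536 ≡ 674
σ^64 ≡ 674^2 = 454276 ≡ 242
121 = 64 + 32 + 16 + 8 + 1, so σ^121 ≡ 242·674·256·436·542 ≡ 255 (mod 791)
Since 255 equals the digest 255, verification succeeds.

accept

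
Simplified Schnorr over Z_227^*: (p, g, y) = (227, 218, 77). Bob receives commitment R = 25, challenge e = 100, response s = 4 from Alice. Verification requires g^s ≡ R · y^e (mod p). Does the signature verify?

verifies

g^s mod p:
Squares mod 227: 218^1≡218, 218^2≡81, 218^4≡205
218^4 ≡ 205 (mod 227)
R · y^e mod p:
Squares mod 227: 77^1≡77, 77^2≡27, 77^4≡48, 77^8≡34, 77^16≡21, 77^32≡214, 77^64≡169
100 = 64 + 32 + 4, so 77^100 ≡ 169·214·48 ≡ 99 (mod 227)
25·99 = 2475 ≡ 205 (mod 227)
205 ≡ 205 (mod 227); signature holds.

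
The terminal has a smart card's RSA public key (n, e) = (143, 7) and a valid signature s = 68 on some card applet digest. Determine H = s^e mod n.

29

s^2 ≡ 68^2 = 4624 ≡ 48
s^4 ≡ 48^2 = 2304 ≡ 16
7 = 4 + 2 + 1, so s^7 ≡ 16·48·68 ≡ 29 (mod 143)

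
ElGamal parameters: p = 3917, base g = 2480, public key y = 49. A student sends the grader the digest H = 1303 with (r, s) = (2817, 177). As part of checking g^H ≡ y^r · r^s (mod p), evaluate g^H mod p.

2480^1303 mod 3917 = 1167

1167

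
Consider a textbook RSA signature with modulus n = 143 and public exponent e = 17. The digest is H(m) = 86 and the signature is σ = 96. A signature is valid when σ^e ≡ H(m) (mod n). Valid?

σ^2 ≡ 96^2 = 9216 ≡ 64
σ^4 ≡ 64^2 = 4096 ≡ 92
σ^8 ≡ 92^2 = 8464 ≡ 27
σ^16 ≡ 27^2 = 729 ≡ 14
17 = 16 + 1, so σ^17 ≡ 14·96 ≡ 57 (mod 143)
The recovered value 57 does not match the digest 86.

no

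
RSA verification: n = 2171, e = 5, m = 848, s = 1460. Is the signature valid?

s^2 ≡ 1460^2 = 2131600 ≡ 1849
s^4 ≡ 1849^2 = 3418801 ≡ 1647
5 = 4 + 1, so s^5 ≡ 1647·1460 ≡ 1323 (mod 2171)
The recovered value 1323 does not match the digest 848.

invalid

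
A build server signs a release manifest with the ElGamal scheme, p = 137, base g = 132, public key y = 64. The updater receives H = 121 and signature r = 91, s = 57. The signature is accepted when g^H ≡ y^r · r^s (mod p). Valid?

yes

Left side g^H mod p:
Squares mod 137: 132^1≡132, 132^2≡25, 132^4≡77, 132^8≡38, 132^16≡74, 132^32≡133, 132^64≡16
121 = 64 + 32 + 16 + 8 + 1, so 132^121 ≡ 16·133·74·38·132 ≡ 24 (mod 137)
Right side y^r · r^s mod p:
Squares mod 137: 64^1≡64, 64^2≡123, 64^4≡59, 64^8≡56, 64^16≡122, 64^32≡88, 64^64≡72
91 = 64 + 16 + 8 + 2 + 1, so 64^91 ≡ 72·122·56·123·64 ≡ 4 (mod 137)
Squares mod 137: 91^1≡91, 91^2≡61, 91^4≡22, 91^8≡73, 91^16≡123, 91^32≡59
57 = 32 + 16 + 8 + 1, so 91^57 ≡ 59·123·73·91 ≡ 6 (mod 137)
4·6 = 24 ≡ 24 (mod 137)
24 ≡ 24 (mod 137), so the signature is genuine.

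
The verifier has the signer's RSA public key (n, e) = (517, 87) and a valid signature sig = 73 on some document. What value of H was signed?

sig^2 ≡ 73^2 = 5329 ≡ 159
sig^4 ≡ 159^2 = 25281 ≡ 465
sig^8 ≡ 465^2 = 216225 ≡ 119
sig^16 ≡ 119^2 = 14161 ≡ 202
sig^32 ≡ 202^2 = 40804 ≡ 478
sig^64 ≡ 478^2 = 228484 ≡ 487
87 = 64 + 16 + 4 + 2 + 1, so sig^87 ≡ 487·202·465·159·73 ≡ 171 (mod 517)

171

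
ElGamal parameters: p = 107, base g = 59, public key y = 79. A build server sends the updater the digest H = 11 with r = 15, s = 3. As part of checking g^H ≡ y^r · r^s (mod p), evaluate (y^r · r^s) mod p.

79^2 = 6241 ≡ 35
79^4 ≡ 35^2 = 1225 ≡ 48
79^8 ≡ 48^2 = 2304 ≡ 57
15 = 8 + 4 + 2 + 1, so 79^15 ≡ 57·48·35·79 ≡ 33 (mod 107)
15^2 = 225 ≡ 11
3 = 2 + 1, so 15^3 ≡ 11·15 ≡ 58 (mod 107)
y^r · r^s ≡ 33·58 = 1914 ≡ 95 (mod 107)

95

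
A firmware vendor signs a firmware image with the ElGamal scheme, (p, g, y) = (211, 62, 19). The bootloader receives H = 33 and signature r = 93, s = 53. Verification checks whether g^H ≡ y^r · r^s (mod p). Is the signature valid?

Left side g^H mod p:
62^2 = 3844 ≡ 46
62^4 ≡ 46^2 = 2116 ≡ 6
62^8 ≡ 6^2 = 36
62^16 ≡ 36^2 = 1296 ≡ 30
62^32 ≡ 30^2 = 900 ≡ 56
33 = 32 + 1, so 62^33 ≡ 56·62 ≡ 96 (mod 211)
Right side y^r · r^s mod p:
19^2 = 361 ≡ 150
19^4 ≡ 150^2 = 22500 ≡ 134
19^8 ≡ 134^2 = 17956 ≡ 21
19^16 ≡ 21^2 = 441 ≡ 19
19^32 ≡ 19^2 = 361 ≡ 150
19^64 ≡ 150^2 = 22500 ≡ 134
93 = 64 + 16 + 8 + 4 + 1, so 19^93 ≡ 134·19·21·134·19 ≡ 107 (mod 211)
93^2 = 8649 ≡ 209
93^4 ≡ 209^2 = 43681 ≡ 4
93^8 ≡ 4^2 = 16
93^16 ≡ 16^2 = 256 ≡ 45
93^32 ≡ 45^2 = 2025 ≡ 126
53 = 32 + 16 + 4 + 1, so 93^53 ≡ 126·45·4·93 ≡ 84 (mod 211)
107·84 = 8988 ≡ 126 (mod 211)
96 ≠ 126, so verification fails.

invalid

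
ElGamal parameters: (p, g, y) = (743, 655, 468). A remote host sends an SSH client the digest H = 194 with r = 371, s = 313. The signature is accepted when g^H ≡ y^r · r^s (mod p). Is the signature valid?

valid

Left side g^H mod p:
655^2 = 429025 ≡ 314
655^4 ≡ 314^2 = 98596 ≡ 520
655^8 ≡ 520^2 = 270400 ≡ 691
655^16 ≡ 691^2 = 477481 ≡ 475
655^32 ≡ 475^2 = 225625 ≡ 496
655^64 ≡ 496^2 = 246016 ≡ 83
655^128 ≡ 83^2 = 6889 ≡ 202
194 = 128 + 64 + 2, so 655^194 ≡ 202·83·314 ≡ 369 (mod 743)
Right side y^r · r^s mod p:
468^2 = 219024 ≡ 582
468^4 ≡ 582^2 = 338724 ≡ 659
468^8 ≡ 659^2 = 434281 ≡ 369
468^16 ≡ 369^2 = 136161 ≡ 192
468^32 ≡ 192^2 = 36864 ≡ 457
468^64 ≡ 457^2 = 208849 ≡ 66
468^128 ≡ 66^2 = 4356 ≡ 641
468^256 ≡ 641^2 = 410881 ≡ 2
371 = 256 + 64 + 32 + 16 + 2 + 1, so 468^371 ≡ 2·66·457·192·582·468 ≡ 742 (mod 743)
371^2 = 137641 ≡ 186
371^4 ≡ 186^2 = 34596 ≡ 418
371^8 ≡ 418^2 = 174724 ≡ 119
371^16 ≡ 119^2 = 14161 ≡ 44
371^32 ≡ 44^2 = 1936 ≡ 450
371^64 ≡ 450^2 = 202500 ≡ 404
371^128 ≡ 404^2 = 163216 ≡ 499
371^256 ≡ 499^2 = 249001 ≡ 96
313 = 256 + 32 + 16 + 8 + 1, so 371^313 ≡ 96·450·44·119·371 ≡ 374 (mod 743)
742·374 = 277508 ≡ 369 (mod 743)
369 ≡ 369 (mod 743), so the signature is genuine.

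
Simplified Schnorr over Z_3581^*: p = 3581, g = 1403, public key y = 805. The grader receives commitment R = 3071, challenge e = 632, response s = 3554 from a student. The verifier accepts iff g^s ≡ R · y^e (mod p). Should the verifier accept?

reject

g^s mod p:
1403^2 = 1968409 ≡ 2440
1403^4 ≡ 2440^2 = 5953600 ≡ 1978
1403^8 ≡ 1978^2 = 3912484 ≡ 2032
1403^16 ≡ 2032^2 = 4129024 ≡ 131
1403^32 ≡ 131^2 = 17161 ≡ 2837
1403^64 ≡ 2837^2 = 8048569 ≡ 2062
1403^128 ≡ 2062^2 = 4251844 ≡ 1197
1403^256 ≡ 1197^2 = 1432809 ≡ 409
1403^512 ≡ 409^2 = 167281 ≡ 2555
1403^1024 ≡ 2555^2 = 6528025 ≡ 3443
1403^2048 ≡ 3443^2 = 11854249 ≡ 1139
3554 = 2048 + 1024 + 256 + 128 + 64 + 32 + 2, so 1403^3554 ≡ 1139·3443·409·1197·2062·2837·2440 ≡ 598 (mod 3581)
R · y^e mod p:
805^2 = 648025 ≡ 3445
805^4 ≡ 3445^2 = 11868025 ≡ 591
805^8 ≡ 591^2 = 349281 ≡ 1924
805^16 ≡ 1924^2 = 3701776 ≡ 2603
805^32 ≡ 2603^2 = 6775609 ≡ 357
805^64 ≡ 357^2 = 127449 ≡ 2114
805^128 ≡ 2114^2 = 4468996 ≡ 3489
805^256 ≡ 3489^2 = 12173121 ≡ 1302
805^512 ≡ 1302^2 = 1695204 ≡ 1391
632 = 512 + 64 + 32 + 16 + 8, so 805^632 ≡ 1391·2114·357·2603·1924 ≡ 2837 (mod 3581)
3071·2837 = 8712427 ≡ 3435 (mod 3581)
598 ≠ 3435; the check fails.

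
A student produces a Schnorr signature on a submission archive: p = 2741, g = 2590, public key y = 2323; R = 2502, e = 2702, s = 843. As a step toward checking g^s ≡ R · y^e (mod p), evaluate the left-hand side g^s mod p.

742

Squares mod 2741: 2590^1≡2590, 2590^2≡873, 2590^4≡131, 2590^8≡715, 2590^16≡1399, 2590^32≡127, 2590^64≡2424, 2590^128≡1813, 2590^256≡510, 2590^512≡2446
843 = 512 + 256 + 64 + 8 + 2 + 1, so 2590^843 ≡ 2446·510·2424·715·873·2590 ≡ 742 (mod 2741)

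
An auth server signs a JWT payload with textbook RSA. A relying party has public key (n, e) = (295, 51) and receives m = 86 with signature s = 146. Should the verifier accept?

accept

Squares mod 295: s^1≡146, s^2≡76, s^4≡171, s^8≡36, s^16≡116, s^32≡181
51 = 32 + 16 + 2 + 1, so s^51 ≡ 181·116·76·146 ≡ 86 (mod 295)
Since 86 equals the digest 86, verification succeeds.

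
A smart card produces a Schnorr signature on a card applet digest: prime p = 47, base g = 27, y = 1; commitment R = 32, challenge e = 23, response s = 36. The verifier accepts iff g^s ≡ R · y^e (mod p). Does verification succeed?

passes

g^s mod p:
Squares mod 47: 27^1≡27, 27^2≡24, 27^4≡12, 27^8≡3, 27^16≡9, 27^32≡34
36 = 32 + 4, so 27^36 ≡ 34·12 ≡ 32 (mod 47)
R · y^e mod p:
Squares mod 47: 1^1≡1, 1^2≡1, 1^4≡1, 1^8≡1, 1^16≡1
23 = 16 + 4 + 2 + 1, so 1^23 ≡ 1·1·1·1 ≡ 1 (mod 47)
32·1 = 32 ≡ 32 (mod 47)
32 ≡ 32 (mod 47); signature holds.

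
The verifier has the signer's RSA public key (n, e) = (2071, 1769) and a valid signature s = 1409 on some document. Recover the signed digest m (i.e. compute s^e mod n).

1022

Squares mod 2071: s^1≡1409, s^2≡1263, s^4≡499, s^8≡481, s^16≡1480, s^32≡1353, s^64≡1916, s^128≡1244, s^256≡499, s^512≡481, s^1024≡1480
1769 = 1024 + 512 + 128 + 64 + 32 + 8 + 1, so s^1769 ≡ 1480·481·1244·1916·1353·481·1409 ≡ 1022 (mod 2071)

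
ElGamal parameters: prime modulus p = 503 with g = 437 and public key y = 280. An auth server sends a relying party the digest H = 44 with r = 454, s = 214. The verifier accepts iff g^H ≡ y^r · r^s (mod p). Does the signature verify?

Left side g^H mod p:
Squares mod 503: 437^1≡437, 437^2≡332, 437^4≡67, 437^8≡465, 437^16≡438, 437^32≡201
44 = 32 + 8 + 4, so 437^44 ≡ 201·465·67 ≡ 308 (mod 503)
Right side y^r · r^s mod p:
Squares mod 503: 280^1≡280, 280^2≡435, 280^4≡97, 280^8≡355, 280^16≡275, 280^32≡175, 280^64≡445, 280^128≡346, 280^256≡2
454 = 256 + 128 + 64 + 4 + 2, so 280^454 ≡ 2·346·445·97·435 ≡ 108 (mod 503)
Squares mod 503: 454^1≡454, 454^2≡389, 454^4≡421, 454^8≡185, 454^16≡21, 454^32≡441, 454^64≡323, 454^128≡208
214 = 128 + 64 + 16 + 4 + 2, so 454^214 ≡ 208·323·21·421·389 ≡ 96 (mod 503)
108·96 = 10368 ≡ 308 (mod 503)
308 ≡ 308 (mod 503), so the signature is genuine.

verifies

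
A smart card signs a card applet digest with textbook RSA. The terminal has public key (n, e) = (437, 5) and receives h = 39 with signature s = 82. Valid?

s^2 ≡ 82^2 = 6724 ≡ 169
s^4 ≡ 169^2 = 28561 ≡ 156
5 = 4 + 1, so s^5 ≡ 156·82 ≡ 119 (mod 437)
119 ≠ 39, so verification fails.

no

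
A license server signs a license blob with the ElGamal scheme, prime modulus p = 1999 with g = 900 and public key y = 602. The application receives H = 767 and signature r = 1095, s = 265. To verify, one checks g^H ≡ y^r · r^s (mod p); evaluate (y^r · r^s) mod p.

1342

602^2 = 362404 ≡ 585
602^4 ≡ 585^2 = 342225 ≡ 396
602^8 ≡ 396^2 = 156816 ≡ 894
602^16 ≡ 894^2 = 799236 ≡ 1635
602^32 ≡ 1635^2 = 2673225 ≡ 562
602^64 ≡ 562^2 = 315844 ≡ 2
602^128 ≡ 2^2 = 4
602^256 ≡ 4^2 = 16
602^512 ≡ 16^2 = 256
602^1024 ≡ 256^2 = 65536 ≡ 1568
1095 = 1024 + 64 + 4 + 2 + 1, so 602^1095 ≡ 1568·2·396·585·602 ≡ 1124 (mod 1999)
1095^2 = 1199025 ≡ 1624
1095^4 ≡ 1624^2 = 2637376 ≡ 695
1095^8 ≡ 695^2 = 483025 ≡ 1266
1095^16 ≡ 1266^2 = 1602756 ≡ 1557
1095^32 ≡ 1557^2 = 2424249 ≡ 1461
1095^64 ≡ 1461^2 = 2134521 ≡ 1588
1095^128 ≡ 1588^2 = 2521744 ≡ 1005
1095^256 ≡ 1005^2 = 1010025 ≡ 530
265 = 256 + 8 + 1, so 1095^265 ≡ 530·1266·1095 ≡ 645 (mod 1999)
y^r · r^s ≡ 1124·645 = 724980 ≡ 1342 (mod 1999)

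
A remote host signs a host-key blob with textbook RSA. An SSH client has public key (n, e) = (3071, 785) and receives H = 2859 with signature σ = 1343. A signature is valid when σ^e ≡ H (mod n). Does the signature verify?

does not verify

σ^2 ≡ 1343^2 = 1803649 ≡ 972
σ^4 ≡ 972^2 = 944784 ≡ 1987
σ^8 ≡ 1987^2 = 3948169 ≡ 1934
σ^16 ≡ 1934^2 = 3740356 ≡ 2949
σ^32 ≡ 2949^2 = 8696601 ≡ 2600
σ^64 ≡ 2600^2 = 6760000 ≡ 729
σ^128 ≡ 729^2 = 531441 ≡ 158
σ^256 ≡ 158^2 = 24964 ≡ 396
σ^512 ≡ 396^2 = 156816 ≡ 195
785 = 512 + 256 + 16 + 1, so σ^785 ≡ 195·396·2949·1343 ≡ 212 (mod 3071)
σ^785 mod 3071 = 212, but H = 2859.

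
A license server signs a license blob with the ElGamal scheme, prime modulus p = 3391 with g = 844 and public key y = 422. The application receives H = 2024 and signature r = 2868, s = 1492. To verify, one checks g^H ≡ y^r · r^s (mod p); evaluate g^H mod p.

844^2 = 712336 ≡ 226
844^4 ≡ 226^2 = 51076 ≡ 211
844^8 ≡ 211^2 = 44521 ≡ 438
844^16 ≡ 438^2 = 191844 ≡ 1948
844^32 ≡ 1948^2 = 3794704 ≡ 175
844^64 ≡ 175^2 = 30625 ≡ 106
844^128 ≡ 106^2 = 11236 ≡ 1063
844^256 ≡ 1063^2 = 1129969 ≡ 766
844^512 ≡ 766^2 = 586756 ≡ 113
844^1024 ≡ 113^2 = 12769 ≡ 2596
2024 = 1024 + 512 + 256 + 128 + 64 + 32 + 8, so 844^2024 ≡ 2596·113·766·1063·106·175·438 ≡ 209 (mod 3391)

209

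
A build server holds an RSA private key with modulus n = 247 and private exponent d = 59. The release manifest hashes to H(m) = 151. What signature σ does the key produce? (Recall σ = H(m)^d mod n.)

(H(m))^2 ≡ 151^2 = 22801 ≡ 77
(H(m))^4 ≡ 77^2 = 5929 ≡ 1
(H(m))^8 ≡ 1^2 = 1
(H(m))^16 ≡ 1^2 = 1
(H(m))^32 ≡ 1^2 = 1
59 = 32 + 16 + 8 + 2 + 1, so (H(m))^59 ≡ 1·1·1·77·151 ≡ 18 (mod 247)

18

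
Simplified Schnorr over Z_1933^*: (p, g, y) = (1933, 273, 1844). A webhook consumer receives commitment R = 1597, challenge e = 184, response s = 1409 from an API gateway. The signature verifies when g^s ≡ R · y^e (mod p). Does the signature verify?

does not verify

g^s mod p:
273^1409 mod 1933 = 856
R · y^e mod p:
1844^184 mod 1933 = 580
1597·580 = 926260 ≡ 353 (mod 1933)
856 ≠ 353; the check fails.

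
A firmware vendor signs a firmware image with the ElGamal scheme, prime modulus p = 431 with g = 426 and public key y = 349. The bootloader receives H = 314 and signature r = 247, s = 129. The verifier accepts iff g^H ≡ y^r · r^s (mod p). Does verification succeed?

Left side g^H mod p:
426^2 = 181476 ≡ 25
426^4 ≡ 25^2 = 625 ≡ 194
426^8 ≡ 194^2 = 37636 ≡ 139
426^16 ≡ 139^2 = 19321 ≡ 357
426^32 ≡ 357^2 = 127449 ≡ 304
426^64 ≡ 304^2 = 92416 ≡ 182
426^128 ≡ 182^2 = 33124 ≡ 368
426^256 ≡ 368^2 = 135424 ≡ 90
314 = 256 + 32 + 16 + 8 + 2, so 426^314 ≡ 90·304·357·139·25 ≡ 174 (mod 431)
Right side y^r · r^s mod p:
349^2 = 121801 ≡ 259
349^4 ≡ 259^2 = 67081 ≡ 276
349^8 ≡ 276^2 = 76176 ≡ 320
349^16 ≡ 320^2 = 102400 ≡ 253
349^32 ≡ 253^2 = 64009 ≡ 221
349^64 ≡ 221^2 = 48841 ≡ 138
349^128 ≡ 138^2 = 19044 ≡ 80
247 = 128 + 64 + 32 + 16 + 4 + 2 + 1, so 349^247 ≡ 80·138·221·253·276·259·349 ≡ 210 (mod 431)
247^2 = 61009 ≡ 238
247^4 ≡ 238^2 = 56644 ≡ 183
247^8 ≡ 183^2 = 33489 ≡ 302
247^16 ≡ 302^2 = 91204 ≡ 263
247^32 ≡ 263^2 = 69169 ≡ 209
247^64 ≡ 209^2 = 43681 ≡ 150
247^128 ≡ 150^2 = 22500 ≡ 88
129 = 128 + 1, so 247^129 ≡ 88·247 ≡ 186 (mod 431)
210·186 = 39060 ≡ 270 (mod 431)
174 ≠ 270, so verification fails.

fails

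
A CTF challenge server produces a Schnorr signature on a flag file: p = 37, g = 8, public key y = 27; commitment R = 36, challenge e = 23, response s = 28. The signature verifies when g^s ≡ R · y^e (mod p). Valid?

yes

g^s mod p:
8^2 = 64 ≡ 27
8^4 ≡ 27^2 = 729 ≡ 26
8^8 ≡ 26^2 = 676 ≡ 10
8^16 ≡ 10^2 = 100 ≡ 26
28 = 16 + 8 + 4, so 8^28 ≡ 26·10·26 ≡ 26 (mod 37)
R · y^e mod p:
27^2 = 729 ≡ 26
27^4 ≡ 26^2 = 676 ≡ 10
27^8 ≡ 10^2 = 100 ≡ 26
27^16 ≡ 26^2 = 676 ≡ 10
23 = 16 + 4 + 2 + 1, so 27^23 ≡ 10·10·26·27 ≡ 11 (mod 37)
36·11 = 396 ≡ 26 (mod 37)
26 ≡ 26 (mod 37); signature holds.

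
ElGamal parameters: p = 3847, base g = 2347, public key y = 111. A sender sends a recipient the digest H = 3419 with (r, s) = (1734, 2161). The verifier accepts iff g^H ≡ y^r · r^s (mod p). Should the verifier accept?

reject

Left side g^H mod p:
2347^3419 mod 3847 = 1243
Right side y^r · r^s mod p:
111^1734 mod 3847 = 3550
1734^2161 mod 3847 = 953
3550·953 = 3383150 ≡ 1637 (mod 3847)
1243 ≠ 1637, so verification fails.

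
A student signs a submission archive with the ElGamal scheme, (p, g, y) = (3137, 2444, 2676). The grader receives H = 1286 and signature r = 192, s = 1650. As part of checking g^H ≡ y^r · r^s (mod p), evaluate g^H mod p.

1723

2444^2 = 5973136 ≡ 288
2444^4 ≡ 288^2 = 82944 ≡ 1382
2444^8 ≡ 1382^2 = 1909924 ≡ 2628
2444^16 ≡ 2628^2 = 6906384 ≡ 1847
2444^32 ≡ 1847^2 = 3411409 ≡ 1490
2444^64 ≡ 1490^2 = 2220100 ≡ 2241
2444^128 ≡ 2241^2 = 5022081 ≡ 2881
2444^256 ≡ 2881^2 = 8300161 ≡ 2796
2444^512 ≡ 2796^2 = 7817616 ≡ 212
2444^1024 ≡ 212^2 = 44944 ≡ 1026
1286 = 1024 + 256 + 4 + 2, so 2444^1286 ≡ 1026·2796·1382·288 ≡ 1723 (mod 3137)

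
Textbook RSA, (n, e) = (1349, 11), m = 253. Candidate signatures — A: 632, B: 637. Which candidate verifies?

A

Candidate A: Squares mod 1349: 632^1≡632, 632^2≡120, 632^4≡910, 632^8≡1163; 11 = 8 + 2 + 1, so 632^11 ≡ 1163·120·632 ≡ 253 (mod 1349)
  → matches m = 253
Candidate B: Squares mod 1349: 637^1≡637, 637^2≡1069, 637^4≡158, 637^8≡682; 11 = 8 + 2 + 1, so 637^11 ≡ 682·1069·637 ≡ 508 (mod 1349)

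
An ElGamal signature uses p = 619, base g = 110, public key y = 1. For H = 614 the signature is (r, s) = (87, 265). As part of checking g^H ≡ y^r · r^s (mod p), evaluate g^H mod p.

110^2 = 12100 ≡ 339
110^4 ≡ 339^2 = 114921 ≡ 406
110^8 ≡ 406^2 = 164836 ≡ 182
110^16 ≡ 182^2 = 33124 ≡ 317
110^32 ≡ 317^2 = 100489 ≡ 211
110^64 ≡ 211^2 = 44521 ≡ 572
110^128 ≡ 572^2 = 327184 ≡ 352
110^256 ≡ 352^2 = 123904 ≡ 104
110^512 ≡ 104^2 = 10816 ≡ 293
614 = 512 + 64 + 32 + 4 + 2, so 110^614 ≡ 293·572·211·406·339 ≡ 526 (mod 619)

526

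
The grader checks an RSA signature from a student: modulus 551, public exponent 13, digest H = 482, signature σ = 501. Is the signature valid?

valid

σ^2 ≡ 501^2 = 251001 ≡ 296
σ^4 ≡ 296^2 = 87616 ≡ 7
σ^8 ≡ 7^2 = 49
13 = 8 + 4 + 1, so σ^13 ≡ 49·7·501 ≡ 482 (mod 551)
σ^13 mod 551 = 482 matches H.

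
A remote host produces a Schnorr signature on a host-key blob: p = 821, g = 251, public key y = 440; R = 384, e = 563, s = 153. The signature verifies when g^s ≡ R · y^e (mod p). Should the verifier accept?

reject

g^s mod p:
251^2 = 63001 ≡ 605
251^4 ≡ 605^2 = 366025 ≡ 680
251^8 ≡ 680^2 = 462400 ≡ 177
251^16 ≡ 177^2 = 31329 ≡ 131
251^32 ≡ 131^2 = 17161 ≡ 741
251^64 ≡ 741^2 = 549081 ≡ 653
251^128 ≡ 653^2 = 426409 ≡ 310
153 = 128 + 16 + 8 + 1, so 251^153 ≡ 310·131·177·251 ≡ 130 (mod 821)
R · y^e mod p:
440^2 = 193600 ≡ 665
440^4 ≡ 665^2 = 442225 ≡ 527
440^8 ≡ 527^2 = 277729 ≡ 231
440^16 ≡ 231^2 = 53361 ≡ 817
440^32 ≡ 817^2 = 667489 ≡ 16
440^64 ≡ 16^2 = 256
440^128 ≡ 256^2 = 65536 ≡ 677
440^256 ≡ 677^2 = 458329 ≡ 211
440^512 ≡ 211^2 = 44521 ≡ 187
563 = 512 + 32 + 16 + 2 + 1, so 440^563 ≡ 187·16·817·665·440 ≡ 772 (mod 821)
384·772 = 296448 ≡ 67 (mod 821)
130 ≠ 67; the check fails.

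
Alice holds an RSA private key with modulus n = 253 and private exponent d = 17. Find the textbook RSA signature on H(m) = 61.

217

(H(m))^2 ≡ 61^2 = 3721 ≡ 179
(H(m))^4 ≡ 179^2 = 32041 ≡ 163
(H(m))^8 ≡ 163^2 = 26569 ≡ 4
(H(m))^16 ≡ 4^2 = 16
17 = 16 + 1, so (H(m))^17 ≡ 16·61 ≡ 217 (mod 253)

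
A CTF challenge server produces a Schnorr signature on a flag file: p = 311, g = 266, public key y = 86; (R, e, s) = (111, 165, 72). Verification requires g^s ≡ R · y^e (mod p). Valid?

g^s mod p:
Squares mod 311: 266^1≡266, 266^2≡159, 266^4≡90, 266^8≡14, 266^16≡196, 266^32≡163, 266^64≡134
72 = 64 + 8, so 266^72 ≡ 134·14 ≡ 10 (mod 311)
R · y^e mod p:
Squares mod 311: 86^1≡86, 86^2≡243, 86^4≡270, 86^8≡126, 86^16≡15, 86^32≡225, 86^64≡243, 86^128≡270
165 = 128 + 32 + 4 + 1, so 86^165 ≡ 270·225·270·86 ≡ 171 (mod 311)
111·171 = 18981 ≡ 10 (mod 311)
10 ≡ 10 (mod 311); signature holds.

yes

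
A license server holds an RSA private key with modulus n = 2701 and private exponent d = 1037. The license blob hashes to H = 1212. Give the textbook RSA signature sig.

H^2 ≡ 1212^2 = 1468944 ≡ 2301
H^4 ≡ 2301^2 = 5294601 ≡ 641
H^8 ≡ 641^2 = 410881 ≡ 329
H^16 ≡ 329^2 = 108241 ≡ 201
H^32 ≡ 201^2 = 40401 ≡ 2587
H^64 ≡ 2587^2 = 6692569 ≡ 2192
H^128 ≡ 2192^2 = 4804864 ≡ 2486
H^256 ≡ 2486^2 = 6180196 ≡ 308
H^512 ≡ 308^2 = 94864 ≡ 329
H^1024 ≡ 329^2 = 108241 ≡ 201
1037 = 1024 + 8 + 4 + 1, so H^1037 ≡ 201·329·641·1212 ≡ 2102 (mod 2701)

2102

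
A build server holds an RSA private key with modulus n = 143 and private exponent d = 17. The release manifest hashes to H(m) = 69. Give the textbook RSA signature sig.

75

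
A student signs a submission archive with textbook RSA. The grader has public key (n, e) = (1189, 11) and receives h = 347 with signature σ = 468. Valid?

σ^2 ≡ 468^2 = 219024 ≡ 248
σ^4 ≡ 248^2 = 61504 ≡ 865
σ^8 ≡ 865^2 = 748225 ≡ 344
11 = 8 + 2 + 1, so σ^11 ≡ 344·248·468 ≡ 585 (mod 1189)
585 ≠ 347, so verification fails.

no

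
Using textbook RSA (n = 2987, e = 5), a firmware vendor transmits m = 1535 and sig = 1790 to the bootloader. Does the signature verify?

sig^5 mod 2987 = 1452
1452 ≠ 1535, so verification fails.

does not verify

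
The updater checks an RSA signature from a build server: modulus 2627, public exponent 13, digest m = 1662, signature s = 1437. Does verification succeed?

s^2 ≡ 1437^2 = 2064969 ≡ 147
s^4 ≡ 147^2 = 21609 ≡ 593
s^8 ≡ 593^2 = 351649 ≡ 2258
13 = 8 + 4 + 1, so s^13 ≡ 2258·593·1437 ≡ 1363 (mod 2627)
s^13 mod 2627 = 1363, but m = 1662.

fails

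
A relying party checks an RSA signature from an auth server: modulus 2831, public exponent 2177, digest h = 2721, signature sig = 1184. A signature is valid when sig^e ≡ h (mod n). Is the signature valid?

sig^2177 mod 2831 = 1384
sig^2177 mod 2831 = 1384, but h = 2721.

invalid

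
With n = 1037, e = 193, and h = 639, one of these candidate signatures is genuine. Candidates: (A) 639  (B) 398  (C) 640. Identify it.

Candidate A: 639^193 mod 1037 = 639
  → matches h = 639
Candidate B: 398^193 mod 1037 = 398
Candidate C: 640^193 mod 1037 = 776

A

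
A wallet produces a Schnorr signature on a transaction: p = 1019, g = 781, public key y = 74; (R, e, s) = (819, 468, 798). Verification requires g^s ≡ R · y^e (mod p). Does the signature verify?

does not verify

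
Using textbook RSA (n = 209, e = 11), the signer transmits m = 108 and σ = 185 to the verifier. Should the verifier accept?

Squares mod 209: σ^1≡185, σ^2≡158, σ^4≡93, σ^8≡80
11 = 8 + 2 + 1, so σ^11 ≡ 80·158·185 ≡ 108 (mod 209)
108 = m, so the signature checks out.

accept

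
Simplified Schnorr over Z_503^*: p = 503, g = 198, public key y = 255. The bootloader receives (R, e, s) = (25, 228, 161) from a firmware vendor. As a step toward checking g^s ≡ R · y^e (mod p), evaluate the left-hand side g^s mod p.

Squares mod 503: 198^1≡198, 198^2≡473, 198^4≡397, 198^8≡170, 198^16≡229, 198^32≡129, 198^64≡42, 198^128≡255
161 = 128 + 32 + 1, so 198^161 ≡ 255·129·198 ≡ 366 (mod 503)

366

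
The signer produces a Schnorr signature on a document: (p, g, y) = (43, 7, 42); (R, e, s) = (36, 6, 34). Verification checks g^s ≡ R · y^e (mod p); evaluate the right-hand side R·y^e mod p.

36

42^2 = 1764 ≡ 1
42^4 ≡ 1^2 = 1
6 = 4 + 2, so 42^6 ≡ 1·1 ≡ 1 (mod 43)
R · y^e ≡ 36·1 = 36 ≡ 36 (mod 43)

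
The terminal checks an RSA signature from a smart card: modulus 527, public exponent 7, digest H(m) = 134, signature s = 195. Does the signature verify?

verifies

Squares mod 527: s^1≡195, s^2≡81, s^4≡237
7 = 4 + 2 + 1, so s^7 ≡ 237·81·195 ≡ 134 (mod 527)
Since 134 equals the digest 134, verification succeeds.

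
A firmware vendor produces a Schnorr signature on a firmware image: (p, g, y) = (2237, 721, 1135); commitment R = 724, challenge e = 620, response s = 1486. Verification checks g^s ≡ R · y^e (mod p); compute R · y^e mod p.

1135^2 = 1288225 ≡ 1950
1135^4 ≡ 1950^2 = 3802500 ≡ 1837
1135^8 ≡ 1837^2 = 3374569 ≡ 1173
1135^16 ≡ 1173^2 = 1375929 ≡ 174
1135^32 ≡ 174^2 = 30276 ≡ 1195
1135^64 ≡ 1195^2 = 1428025 ≡ 819
1135^128 ≡ 819^2 = 670761 ≡ 1898
1135^256 ≡ 1898^2 = 3602404 ≡ 834
1135^512 ≡ 834^2 = 695556 ≡ 2086
620 = 512 + 64 + 32 + 8 + 4, so 1135^620 ≡ 2086·819·1195·1173·1837 ≡ 1513 (mod 2237)
R · y^e ≡ 724·1513 = 1095412 ≡ 1519 (mod 2237)

1519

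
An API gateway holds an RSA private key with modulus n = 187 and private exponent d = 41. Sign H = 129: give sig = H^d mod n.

Squares mod 187: H^1≡129, H^2≡185, H^4≡4, H^8≡16, H^16≡69, H^32≡86
41 = 32 + 8 + 1, so H^41 ≡ 86·16·129 ≡ 41 (mod 187)

41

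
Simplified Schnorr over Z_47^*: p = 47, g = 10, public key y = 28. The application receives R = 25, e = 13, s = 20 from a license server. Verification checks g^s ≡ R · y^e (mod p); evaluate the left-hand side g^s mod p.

Squares mod 47: 10^1≡10, 10^2≡6, 10^4≡36, 10^8≡27, 10^16≡24
20 = 16 + 4, so 10^20 ≡ 24·36 ≡ 18 (mod 47)

18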